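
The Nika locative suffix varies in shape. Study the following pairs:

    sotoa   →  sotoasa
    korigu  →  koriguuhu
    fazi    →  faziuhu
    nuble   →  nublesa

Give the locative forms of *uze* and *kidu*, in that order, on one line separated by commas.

uzesa, kiduuhu

The suffix is conditioned by the last vowel: -uhu when the last vowel of the stem is a high vowel (*korigu*, *fazi*); -sa when the last vowel of the stem is a non-high vowel (*sotoa*, *nuble*).
*uze* — last vowel /e/ (a non-high vowel) → -sa → *uzesa*.
The last vowel of *kidu* is /u/, which is a high vowel, so the suffix is -uhu, giving *kiduuhu*.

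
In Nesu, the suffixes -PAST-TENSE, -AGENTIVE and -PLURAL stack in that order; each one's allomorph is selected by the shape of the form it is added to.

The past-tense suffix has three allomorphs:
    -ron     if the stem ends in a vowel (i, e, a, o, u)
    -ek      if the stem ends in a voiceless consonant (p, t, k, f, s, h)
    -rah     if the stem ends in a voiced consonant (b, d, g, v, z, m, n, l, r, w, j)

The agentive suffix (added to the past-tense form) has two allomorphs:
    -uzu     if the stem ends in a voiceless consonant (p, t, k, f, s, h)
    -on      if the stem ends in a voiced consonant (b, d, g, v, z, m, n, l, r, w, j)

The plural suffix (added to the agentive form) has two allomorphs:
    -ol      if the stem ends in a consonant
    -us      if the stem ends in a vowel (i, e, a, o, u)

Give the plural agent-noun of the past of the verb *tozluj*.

tozlujrahuzuus

Since the final sound of *tozluj* is /j/ (a voiced consonant), it takes -rah, giving *tozlujrah*.
The final consonant of the past-tense form *tozlujrah* is /h/, which is voiceless, so the agentive suffix is -uzu, giving *tozlujrahuzu*.
The final sound of the agentive form *tozlujrahuzu* is /u/, which is a vowel, so the plural suffix is -us, giving *tozlujrahuzuus*.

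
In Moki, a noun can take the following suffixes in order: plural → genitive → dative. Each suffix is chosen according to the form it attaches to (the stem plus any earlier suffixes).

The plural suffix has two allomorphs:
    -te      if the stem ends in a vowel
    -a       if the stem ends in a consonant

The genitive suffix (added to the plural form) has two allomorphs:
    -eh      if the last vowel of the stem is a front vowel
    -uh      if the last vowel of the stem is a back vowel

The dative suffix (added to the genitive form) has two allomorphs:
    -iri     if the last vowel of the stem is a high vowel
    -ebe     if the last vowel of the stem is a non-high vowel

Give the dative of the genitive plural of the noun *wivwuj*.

wivwujauhiri

*wivwuj*: final sound = /j/, a consonant → -a → *wivwuja*.
The last vowel of the plural form *wivwuja* is /a/, which is a back vowel, so the genitive suffix is -uh, giving *wivwujauh*.
Since the last vowel of the genitive form *wivwujauh* is /u/ (a high vowel), it takes -iri, giving *wivwujauhiri*.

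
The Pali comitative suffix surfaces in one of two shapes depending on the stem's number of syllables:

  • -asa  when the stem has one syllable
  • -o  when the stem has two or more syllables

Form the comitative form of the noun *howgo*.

With 2 syllables, *howgo* takes -o → *howgoo*.

howgoo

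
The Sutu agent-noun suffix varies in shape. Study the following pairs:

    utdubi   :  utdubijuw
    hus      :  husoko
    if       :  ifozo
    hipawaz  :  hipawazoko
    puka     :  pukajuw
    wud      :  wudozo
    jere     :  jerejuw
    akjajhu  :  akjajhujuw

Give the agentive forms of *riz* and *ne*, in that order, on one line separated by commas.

rizoko, nejuw

Looking at the final sound of each stem: -oko when the stem ends in a sibilant (*hus*, *hipawaz*); -ozo when the stem ends in a non-sibilant consonant (*if*, *wud*); -juw when the stem ends in a vowel (*utdubi*, *puka*, *jere*, *akjajhu*).
Since the final sound of *riz* is /z/ (a sibilant), it takes -oko, giving *rizoko*.
*ne* — final sound /e/ (a vowel) → -juw → *nejuw*.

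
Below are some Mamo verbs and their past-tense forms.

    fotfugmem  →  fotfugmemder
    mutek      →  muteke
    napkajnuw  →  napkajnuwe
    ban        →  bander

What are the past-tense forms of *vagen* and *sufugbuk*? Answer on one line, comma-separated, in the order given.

The pattern is nasality of the final consonant: -der when the stem ends in a nasal (*fotfugmem*, *ban*); -e when the stem ends in a non-nasal consonant (*mutek*, *napkajnuw*).
The final consonant of *vagen* is /n/, which is a nasal, so the suffix is -der, giving *vagender*.
*sufugbuk*: final consonant = /k/, non-nasal → -e → *sufugbuke*.

vagender, sufugbuke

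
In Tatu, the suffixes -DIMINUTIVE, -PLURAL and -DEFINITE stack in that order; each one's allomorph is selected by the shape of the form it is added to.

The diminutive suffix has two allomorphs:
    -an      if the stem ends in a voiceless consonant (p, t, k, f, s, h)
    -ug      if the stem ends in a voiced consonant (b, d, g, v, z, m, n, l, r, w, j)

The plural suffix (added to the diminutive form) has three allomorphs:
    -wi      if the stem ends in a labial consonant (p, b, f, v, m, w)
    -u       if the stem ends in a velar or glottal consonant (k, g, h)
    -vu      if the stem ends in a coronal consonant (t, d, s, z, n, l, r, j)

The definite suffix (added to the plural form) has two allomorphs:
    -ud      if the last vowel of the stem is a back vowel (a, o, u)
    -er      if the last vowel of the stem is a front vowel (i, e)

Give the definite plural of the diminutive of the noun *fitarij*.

fitarijuguud

*fitarij* — final consonant /j/ (voiced) → -ug → *fitarijug*.
The diminutive form *fitarijug*: final consonant = /g/, velar/glottal → -u → *fitarijugu*.
The plural form *fitarijugu*: last vowel = /u/, a back vowel → -ud → *fitarijuguud*.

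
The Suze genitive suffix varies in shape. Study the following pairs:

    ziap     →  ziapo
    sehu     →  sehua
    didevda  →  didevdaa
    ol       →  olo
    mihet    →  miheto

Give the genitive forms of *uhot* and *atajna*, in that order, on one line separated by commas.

uhoto, atajnaa

The alternation tracks the final sound of the stem — -o when the stem ends in a consonant (*ziap*, *ol*, *mihet*); -a when the stem ends in a vowel (*sehu*, *didevda*).
*uhot* — final sound /t/ (a consonant) → -o → *uhoto*.
*atajna* — final sound /a/ (a vowel) → -a → *atajnaa*.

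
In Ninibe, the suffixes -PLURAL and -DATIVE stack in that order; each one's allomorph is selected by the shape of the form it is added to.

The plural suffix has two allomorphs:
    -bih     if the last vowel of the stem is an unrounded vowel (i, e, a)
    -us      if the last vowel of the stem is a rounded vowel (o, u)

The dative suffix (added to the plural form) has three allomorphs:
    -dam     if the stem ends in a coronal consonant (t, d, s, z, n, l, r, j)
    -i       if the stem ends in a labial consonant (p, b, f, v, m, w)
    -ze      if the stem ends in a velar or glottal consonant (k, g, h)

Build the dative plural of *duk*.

dukusdam

Since the last vowel of *duk* is /u/ (a rounded vowel), it takes -us, giving *dukus*.
Since the final consonant of the plural form *dukus* is /s/ (coronal), it takes -dam, giving *dukusdam*.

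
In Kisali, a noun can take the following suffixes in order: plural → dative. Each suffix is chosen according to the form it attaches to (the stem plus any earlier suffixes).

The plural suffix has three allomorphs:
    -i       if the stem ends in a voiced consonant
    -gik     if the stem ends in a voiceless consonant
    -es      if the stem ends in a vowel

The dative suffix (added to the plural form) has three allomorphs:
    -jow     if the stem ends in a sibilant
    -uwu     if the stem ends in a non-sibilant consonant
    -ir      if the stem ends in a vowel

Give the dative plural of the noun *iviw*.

iviwiir

*iviw*: final sound = /w/, a voiced consonant → -i → *iviwi*.
The plural form *iviwi* — final sound /i/ (a vowel) → -ir → *iviwiir*.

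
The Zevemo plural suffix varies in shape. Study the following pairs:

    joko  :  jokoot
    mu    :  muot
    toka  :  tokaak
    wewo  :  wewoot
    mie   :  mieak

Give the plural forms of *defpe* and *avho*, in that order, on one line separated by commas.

The alternation tracks the last vowel of the stem — -ot when the last vowel of the stem is a rounded vowel (*joko*, *mu*, *wewo*); -ak when the last vowel of the stem is an unrounded vowel (*toka*, *mie*).
*defpe*: last vowel = /e/, an unrounded vowel → -ak → *defpeak*.
The last vowel of *avho* is /o/, which is a rounded vowel, so the suffix is -ot, giving *avhoot*.

defpeak, avhoot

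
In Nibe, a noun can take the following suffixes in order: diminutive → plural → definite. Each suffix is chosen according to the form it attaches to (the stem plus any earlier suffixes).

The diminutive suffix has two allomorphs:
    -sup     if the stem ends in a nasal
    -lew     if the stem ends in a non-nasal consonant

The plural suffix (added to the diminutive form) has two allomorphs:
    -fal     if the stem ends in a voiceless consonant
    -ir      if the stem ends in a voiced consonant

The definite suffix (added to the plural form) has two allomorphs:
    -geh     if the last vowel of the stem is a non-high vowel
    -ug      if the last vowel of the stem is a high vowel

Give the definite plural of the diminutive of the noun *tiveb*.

Since the final consonant of *tiveb* is /b/ (non-nasal), it takes -lew, giving *tiveblew*.
The final consonant of the diminutive form *tiveblew* is /w/, which is voiced, so the plural suffix is -ir, giving *tiveblewir*.
The last vowel of the plural form *tiveblewir* is /i/, which is a high vowel, so the definite suffix is -ug, giving *tiveblewirug*.

tiveblewirug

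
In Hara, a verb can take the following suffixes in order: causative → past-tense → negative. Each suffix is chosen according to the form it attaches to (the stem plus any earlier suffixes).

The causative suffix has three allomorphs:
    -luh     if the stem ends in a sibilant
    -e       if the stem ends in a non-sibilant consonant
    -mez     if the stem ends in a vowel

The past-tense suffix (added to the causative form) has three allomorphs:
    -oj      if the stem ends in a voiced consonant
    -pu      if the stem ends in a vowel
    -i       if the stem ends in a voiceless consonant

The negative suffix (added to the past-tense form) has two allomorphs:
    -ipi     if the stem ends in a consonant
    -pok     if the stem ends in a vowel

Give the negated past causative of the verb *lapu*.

*lapu*: final sound = /u/, a vowel → -mez → *lapumez*.
The final sound of the causative form *lapumez* is /z/, which is a voiced consonant, so the past-tense suffix is -oj, giving *lapumezoj*.
The final sound of the past-tense form *lapumezoj* is /j/, which is a consonant, so the negative suffix is -ipi, giving *lapumezojipi*.

lapumezojipi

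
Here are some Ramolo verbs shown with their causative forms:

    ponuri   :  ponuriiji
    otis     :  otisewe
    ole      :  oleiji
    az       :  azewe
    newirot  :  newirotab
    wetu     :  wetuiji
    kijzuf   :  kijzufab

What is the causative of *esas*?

esasewe

Looking at the final sound of each stem: -ewe when the stem ends in a sibilant (*otis*, *az*); -ab when the stem ends in a non-sibilant consonant (*newirot*, *kijzuf*); -iji when the stem ends in a vowel (*ponuri*, *ole*, *wetu*).
Since the final sound of *esas* is /s/ (a sibilant), it takes -ewe, giving *esasewe*.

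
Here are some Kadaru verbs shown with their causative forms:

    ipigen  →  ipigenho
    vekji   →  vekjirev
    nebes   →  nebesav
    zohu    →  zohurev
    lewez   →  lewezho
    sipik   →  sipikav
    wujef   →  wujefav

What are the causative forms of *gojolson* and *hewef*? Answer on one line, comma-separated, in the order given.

The pattern is voicing of the final sound: -av when the stem ends in a voiceless consonant (*nebes*, *sipik*, *wujef*); -ho when the stem ends in a voiced consonant (*ipigen*, *lewez*); -rev when the stem ends in a vowel (*vekji*, *zohu*).
The final sound of *gojolson* is /n/, which is a voiced consonant, so the suffix is -ho, giving *gojolsonho*.
*hewef* — final sound /f/ (a voiceless consonant) → -av → *hewefav*.

gojolsonho, hewefav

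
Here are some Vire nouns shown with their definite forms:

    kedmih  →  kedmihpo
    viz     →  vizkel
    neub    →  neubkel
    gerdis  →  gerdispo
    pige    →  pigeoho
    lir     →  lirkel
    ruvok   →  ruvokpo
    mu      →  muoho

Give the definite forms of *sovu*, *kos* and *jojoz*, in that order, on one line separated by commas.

The suffix is conditioned by the final sound: -po when the stem ends in a voiceless consonant (*kedmih*, *gerdis*, *ruvok*); -kel when the stem ends in a voiced consonant (*viz*, *neub*, *lir*); -oho when the stem ends in a vowel (*pige*, *mu*).
*sovu* — final sound /u/ (a vowel) → -oho → *sovuoho*.
Since the final sound of *kos* is /s/ (a voiceless consonant), it takes -po, giving *kospo*.
*jojoz*: final sound = /z/, a voiced consonant → -kel → *jojozkel*.

sovuoho, kospo, jojozkel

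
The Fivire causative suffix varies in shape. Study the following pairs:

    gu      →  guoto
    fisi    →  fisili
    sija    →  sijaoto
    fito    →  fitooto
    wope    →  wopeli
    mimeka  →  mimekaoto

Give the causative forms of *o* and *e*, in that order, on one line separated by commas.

ooto, eli

The alternation tracks the last vowel of the stem — -li when the last vowel of the stem is a front vowel (*fisi*, *wope*); -oto when the last vowel of the stem is a back vowel (*gu*, *sija*, *fito*, *mimeka*).
*o*: last vowel = /o/, a back vowel → -oto → *ooto*.
The last vowel of *e* is /e/, which is a front vowel, so the suffix is -li, giving *eli*.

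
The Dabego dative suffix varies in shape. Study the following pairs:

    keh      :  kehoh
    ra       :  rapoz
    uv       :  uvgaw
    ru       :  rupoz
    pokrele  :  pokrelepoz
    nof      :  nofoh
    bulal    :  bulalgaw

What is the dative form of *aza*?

Looking at the final sound of each stem: -oh when the stem ends in a voiceless consonant (*keh*, *nof*); -gaw when the stem ends in a voiced consonant (*uv*, *bulal*); -poz when the stem ends in a vowel (*ra*, *ru*, *pokrele*).
*aza* — final sound /a/ (a vowel) → -poz → *azapoz*.

azapoz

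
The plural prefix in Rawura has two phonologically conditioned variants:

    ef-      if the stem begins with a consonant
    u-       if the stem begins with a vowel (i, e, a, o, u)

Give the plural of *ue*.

uue

*ue* — first sound /u/ (a vowel) → u- → *uue*.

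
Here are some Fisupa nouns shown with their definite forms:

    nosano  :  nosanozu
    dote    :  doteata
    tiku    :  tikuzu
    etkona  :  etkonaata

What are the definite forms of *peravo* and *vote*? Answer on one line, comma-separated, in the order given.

The suffix is conditioned by the last vowel: -zu when the last vowel of the stem is a rounded vowel (*nosano*, *tiku*); -ata when the last vowel of the stem is an unrounded vowel (*dote*, *etkona*).
*peravo*: last vowel = /o/, a rounded vowel → -zu → *peravozu*.
The last vowel of *vote* is /e/, which is an unrounded vowel, so the suffix is -ata, giving *voteata*.

peravozu, voteata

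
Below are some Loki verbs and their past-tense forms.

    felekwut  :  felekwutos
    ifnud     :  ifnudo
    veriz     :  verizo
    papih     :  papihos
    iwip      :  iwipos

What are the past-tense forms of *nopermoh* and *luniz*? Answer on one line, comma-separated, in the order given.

nopermohos, lunizo

Looking at the final consonant of each stem: -os when the stem ends in a voiceless consonant (*felekwut*, *papih*, *iwip*); -o when the stem ends in a voiced consonant (*ifnud*, *veriz*).
Since the final consonant of *nopermoh* is /h/ (voiceless), it takes -os, giving *nopermohos*.
*luniz* — final consonant /z/ (voiced) → -o → *lunizo*.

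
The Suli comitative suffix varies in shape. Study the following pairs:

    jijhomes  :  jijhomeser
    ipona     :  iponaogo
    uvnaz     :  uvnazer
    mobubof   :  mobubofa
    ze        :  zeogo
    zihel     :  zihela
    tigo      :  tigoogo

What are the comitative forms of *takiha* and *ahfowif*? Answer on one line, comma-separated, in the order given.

Looking at the final sound of each stem: -er when the stem ends in a sibilant (*jijhomes*, *uvnaz*); -a when the stem ends in a non-sibilant consonant (*mobubof*, *zihel*); -ogo when the stem ends in a vowel (*ipona*, *ze*, *tigo*).
The final sound of *takiha* is /a/, which is a vowel, so the suffix is -ogo, giving *takihaogo*.
Since the final sound of *ahfowif* is /f/ (a non-sibilant consonant), it takes -a, giving *ahfowifa*.

takihaogo, ahfowifa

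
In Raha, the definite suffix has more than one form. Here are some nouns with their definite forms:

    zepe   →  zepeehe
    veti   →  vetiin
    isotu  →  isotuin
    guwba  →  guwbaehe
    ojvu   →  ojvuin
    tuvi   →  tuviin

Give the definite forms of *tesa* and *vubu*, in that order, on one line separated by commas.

Looking at the last vowel of each stem: -in when the last vowel of the stem is a high vowel (*veti*, *isotu*, *ojvu*, *tuvi*); -ehe when the last vowel of the stem is a non-high vowel (*zepe*, *guwba*).
Since the last vowel of *tesa* is /a/ (a non-high vowel), it takes -ehe, giving *tesaehe*.
Since the last vowel of *vubu* is /u/ (a high vowel), it takes -in, giving *vubuin*.

tesaehe, vubuin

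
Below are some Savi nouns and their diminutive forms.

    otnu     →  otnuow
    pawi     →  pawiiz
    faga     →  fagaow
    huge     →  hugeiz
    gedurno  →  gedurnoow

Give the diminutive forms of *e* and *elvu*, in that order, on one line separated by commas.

eiz, elvuow

The pattern is front/back vowel harmony: -iz when the last vowel of the stem is a front vowel (*pawi*, *huge*); -ow when the last vowel of the stem is a back vowel (*otnu*, *faga*, *gedurno*).
*e*: last vowel = /e/, a front vowel → -iz → *eiz*.
*elvu* — last vowel /u/ (a back vowel) → -ow → *elvuow*.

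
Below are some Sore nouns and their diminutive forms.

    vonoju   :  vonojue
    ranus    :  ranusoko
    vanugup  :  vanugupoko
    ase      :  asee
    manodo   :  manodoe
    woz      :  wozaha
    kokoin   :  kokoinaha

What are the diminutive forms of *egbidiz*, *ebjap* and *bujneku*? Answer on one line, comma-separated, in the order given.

egbidizaha, ebjapoko, bujnekue

Looking at the final sound of each stem: -oko when the stem ends in a voiceless consonant (*ranus*, *vanugup*); -aha when the stem ends in a voiced consonant (*woz*, *kokoin*); -e when the stem ends in a vowel (*vonoju*, *ase*, *manodo*).
The final sound of *egbidiz* is /z/, which is a voiced consonant, so the suffix is -aha, giving *egbidizaha*.
*ebjap*: final sound = /p/, a voiceless consonant → -oko → *ebjapoko*.
Since the final sound of *bujneku* is /u/ (a vowel), it takes -e, giving *bujnekue*.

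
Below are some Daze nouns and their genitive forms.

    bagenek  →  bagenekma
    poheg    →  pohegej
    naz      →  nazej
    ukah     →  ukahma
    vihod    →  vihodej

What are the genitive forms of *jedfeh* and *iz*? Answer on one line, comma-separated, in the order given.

The suffix is conditioned by the final consonant: -ma when the stem ends in a voiceless consonant (*bagenek*, *ukah*); -ej when the stem ends in a voiced consonant (*poheg*, *naz*, *vihod*).
*jedfeh* — final consonant /h/ (voiceless) → -ma → *jedfehma*.
*iz*: final consonant = /z/, voiced → -ej → *izej*.

jedfehma, izej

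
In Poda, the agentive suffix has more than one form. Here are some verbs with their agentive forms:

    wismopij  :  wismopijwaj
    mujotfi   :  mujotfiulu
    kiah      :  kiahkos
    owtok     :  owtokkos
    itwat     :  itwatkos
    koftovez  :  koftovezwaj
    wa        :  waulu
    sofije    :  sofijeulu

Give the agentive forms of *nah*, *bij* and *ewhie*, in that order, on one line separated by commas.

The alternation tracks the final sound of the stem — -kos when the stem ends in a voiceless consonant (*kiah*, *owtok*, *itwat*); -waj when the stem ends in a voiced consonant (*wismopij*, *koftovez*); -ulu when the stem ends in a vowel (*mujotfi*, *wa*, *sofije*).
*nah*: final sound = /h/, a voiceless consonant → -kos → *nahkos*.
Since the final sound of *bij* is /j/ (a voiced consonant), it takes -waj, giving *bijwaj*.
Since the final sound of *ewhie* is /e/ (a vowel), it takes -ulu, giving *ewhieulu*.

nahkos, bijwaj, ewhieulu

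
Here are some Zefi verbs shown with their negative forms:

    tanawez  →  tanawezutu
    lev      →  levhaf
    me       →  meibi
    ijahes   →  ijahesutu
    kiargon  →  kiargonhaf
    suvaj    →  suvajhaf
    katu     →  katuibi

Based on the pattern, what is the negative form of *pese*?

peseibi

The pattern is sibilance of the final sound: -utu when the stem ends in a sibilant (*tanawez*, *ijahes*); -haf when the stem ends in a non-sibilant consonant (*lev*, *kiargon*, *suvaj*); -ibi when the stem ends in a vowel (*me*, *katu*).
Since the final sound of *pese* is /e/ (a vowel), it takes -ibi, giving *peseibi*.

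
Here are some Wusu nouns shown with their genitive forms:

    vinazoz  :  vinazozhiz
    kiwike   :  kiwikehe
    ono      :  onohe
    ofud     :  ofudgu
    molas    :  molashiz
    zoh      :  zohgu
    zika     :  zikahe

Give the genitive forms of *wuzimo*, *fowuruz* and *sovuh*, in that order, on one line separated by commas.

The alternation tracks the final sound of the stem — -hiz when the stem ends in a sibilant (*vinazoz*, *molas*); -gu when the stem ends in a non-sibilant consonant (*ofud*, *zoh*); -he when the stem ends in a vowel (*kiwike*, *ono*, *zika*).
The final sound of *wuzimo* is /o/, which is a vowel, so the suffix is -he, giving *wuzimohe*.
The final sound of *fowuruz* is /z/, which is a sibilant, so the suffix is -hiz, giving *fowuruzhiz*.
The final sound of *sovuh* is /h/, which is a non-sibilant consonant, so the suffix is -gu, giving *sovuhgu*.

wuzimohe, fowuruzhiz, sovuhgu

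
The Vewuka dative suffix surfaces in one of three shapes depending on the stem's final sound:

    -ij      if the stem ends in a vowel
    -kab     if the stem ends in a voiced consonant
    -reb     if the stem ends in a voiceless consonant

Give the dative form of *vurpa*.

Since the final sound of *vurpa* is /a/ (a vowel), it takes -ij, giving *vurpaij*.

vurpaij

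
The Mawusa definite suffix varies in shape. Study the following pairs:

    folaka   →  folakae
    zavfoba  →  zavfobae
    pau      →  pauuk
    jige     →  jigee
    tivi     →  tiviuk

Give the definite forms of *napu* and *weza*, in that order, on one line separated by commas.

The alternation tracks the last vowel of the stem — -uk when the last vowel of the stem is a high vowel (*pau*, *tivi*); -e when the last vowel of the stem is a non-high vowel (*folaka*, *zavfoba*, *jige*).
Since the last vowel of *napu* is /u/ (a high vowel), it takes -uk, giving *napuuk*.
*weza* — last vowel /a/ (a non-high vowel) → -e → *wezae*.

napuuk, wezae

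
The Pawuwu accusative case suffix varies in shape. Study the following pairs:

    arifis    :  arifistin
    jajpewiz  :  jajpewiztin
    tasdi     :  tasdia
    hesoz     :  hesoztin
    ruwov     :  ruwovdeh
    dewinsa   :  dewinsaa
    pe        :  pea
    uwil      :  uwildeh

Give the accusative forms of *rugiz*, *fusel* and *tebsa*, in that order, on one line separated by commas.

The alternation tracks the final sound of the stem — -tin when the stem ends in a sibilant (*arifis*, *jajpewiz*, *hesoz*); -deh when the stem ends in a non-sibilant consonant (*ruwov*, *uwil*); -a when the stem ends in a vowel (*tasdi*, *dewinsa*, *pe*).
*rugiz* — final sound /z/ (a sibilant) → -tin → *rugiztin*.
Since the final sound of *fusel* is /l/ (a non-sibilant consonant), it takes -deh, giving *fuseldeh*.
Since the final sound of *tebsa* is /a/ (a vowel), it takes -a, giving *tebsaa*.

rugiztin, fuseldeh, tebsaa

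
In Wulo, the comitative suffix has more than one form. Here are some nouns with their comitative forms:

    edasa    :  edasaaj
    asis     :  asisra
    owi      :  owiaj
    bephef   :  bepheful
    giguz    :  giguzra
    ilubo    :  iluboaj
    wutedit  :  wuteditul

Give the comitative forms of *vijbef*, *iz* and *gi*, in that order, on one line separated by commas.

vijbeful, izra, giaj

Looking at the final sound of each stem: -ra when the stem ends in a sibilant (*asis*, *giguz*); -ul when the stem ends in a non-sibilant consonant (*bephef*, *wutedit*); -aj when the stem ends in a vowel (*edasa*, *owi*, *ilubo*).
*vijbef*: final sound = /f/, a non-sibilant consonant → -ul → *vijbeful*.
The final sound of *iz* is /z/, which is a sibilant, so the suffix is -ra, giving *izra*.
Since the final sound of *gi* is /i/ (a vowel), it takes -aj, giving *giaj*.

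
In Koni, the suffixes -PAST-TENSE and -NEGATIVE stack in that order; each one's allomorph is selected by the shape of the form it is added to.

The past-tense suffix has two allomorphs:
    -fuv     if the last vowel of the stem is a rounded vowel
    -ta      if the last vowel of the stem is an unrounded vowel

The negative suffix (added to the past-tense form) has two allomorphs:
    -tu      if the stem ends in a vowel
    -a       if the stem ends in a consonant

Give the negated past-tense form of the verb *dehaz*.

Since the last vowel of *dehaz* is /a/ (an unrounded vowel), it takes -ta, giving *dehazta*.
The past-tense form *dehazta*: final sound = /a/, a vowel → -tu → *dehaztatu*.

dehaztatu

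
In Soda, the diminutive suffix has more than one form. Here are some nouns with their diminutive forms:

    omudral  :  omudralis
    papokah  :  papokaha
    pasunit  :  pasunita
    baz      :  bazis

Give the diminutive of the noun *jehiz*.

Looking at the final consonant of each stem: -a when the stem ends in a voiceless consonant (*papokah*, *pasunit*); -is when the stem ends in a voiced consonant (*omudral*, *baz*).
Since the final consonant of *jehiz* is /z/ (voiced), it takes -is, giving *jehizis*.

jehizis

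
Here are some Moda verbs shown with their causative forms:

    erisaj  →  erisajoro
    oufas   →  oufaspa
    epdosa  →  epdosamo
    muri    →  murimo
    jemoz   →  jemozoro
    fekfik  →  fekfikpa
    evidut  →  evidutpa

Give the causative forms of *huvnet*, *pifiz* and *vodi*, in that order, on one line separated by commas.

huvnetpa, pifizoro, vodimo

The pattern is voicing of the final sound: -pa when the stem ends in a voiceless consonant (*oufas*, *fekfik*, *evidut*); -oro when the stem ends in a voiced consonant (*erisaj*, *jemoz*); -mo when the stem ends in a vowel (*epdosa*, *muri*).
*huvnet* — final sound /t/ (a voiceless consonant) → -pa → *huvnetpa*.
Since the final sound of *pifiz* is /z/ (a voiced consonant), it takes -oro, giving *pifizoro*.
*vodi*: final sound = /i/, a vowel → -mo → *vodimo*.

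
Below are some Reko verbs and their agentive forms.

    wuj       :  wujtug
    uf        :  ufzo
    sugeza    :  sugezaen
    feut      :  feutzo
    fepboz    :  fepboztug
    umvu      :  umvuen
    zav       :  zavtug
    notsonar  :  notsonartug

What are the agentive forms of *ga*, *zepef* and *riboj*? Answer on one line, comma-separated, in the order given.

gaen, zepefzo, ribojtug

The suffix is conditioned by the final sound: -zo when the stem ends in a voiceless consonant (*uf*, *feut*); -tug when the stem ends in a voiced consonant (*wuj*, *fepboz*, *zav*, *notsonar*); -en when the stem ends in a vowel (*sugeza*, *umvu*).
*ga* — final sound /a/ (a vowel) → -en → *gaen*.
*zepef*: final sound = /f/, a voiceless consonant → -zo → *zepefzo*.
*riboj* — final sound /j/ (a voiced consonant) → -tug → *ribojtug*.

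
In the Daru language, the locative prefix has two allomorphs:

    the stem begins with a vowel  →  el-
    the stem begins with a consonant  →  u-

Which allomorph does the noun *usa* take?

*usa*: first sound = /u/, a vowel → el-.

el-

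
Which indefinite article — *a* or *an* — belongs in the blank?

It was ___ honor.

an

The indefinite article is chosen by the initial *sound* of the following word, not its spelling.
*honor* begins with the sound /ɒ/ (silent h) — a vowel sound.
So the article is *an*: It was an honor.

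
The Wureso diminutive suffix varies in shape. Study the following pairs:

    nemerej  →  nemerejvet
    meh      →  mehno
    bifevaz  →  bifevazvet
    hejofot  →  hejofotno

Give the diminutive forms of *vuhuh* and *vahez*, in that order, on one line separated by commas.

The pattern is voicing of the final consonant: -no when the stem ends in a voiceless consonant (*meh*, *hejofot*); -vet when the stem ends in a voiced consonant (*nemerej*, *bifevaz*).
The final consonant of *vuhuh* is /h/, which is voiceless, so the suffix is -no, giving *vuhuhno*.
Since the final consonant of *vahez* is /z/ (voiced), it takes -vet, giving *vahezvet*.

vuhuhno, vahezvet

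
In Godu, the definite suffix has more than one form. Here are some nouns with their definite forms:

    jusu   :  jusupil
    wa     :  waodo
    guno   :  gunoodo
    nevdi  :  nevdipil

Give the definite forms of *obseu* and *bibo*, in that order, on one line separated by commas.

The alternation tracks the last vowel of the stem — -pil when the last vowel of the stem is a high vowel (*jusu*, *nevdi*); -odo when the last vowel of the stem is a non-high vowel (*wa*, *guno*).
*obseu* — last vowel /u/ (a high vowel) → -pil → *obseupil*.
*bibo*: last vowel = /o/, a non-high vowel → -odo → *biboodo*.

obseupil, biboodo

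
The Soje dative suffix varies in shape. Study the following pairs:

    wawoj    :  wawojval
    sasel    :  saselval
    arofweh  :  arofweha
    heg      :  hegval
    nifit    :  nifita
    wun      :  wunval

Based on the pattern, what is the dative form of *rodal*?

rodalval

The pattern is voicing of the final consonant: -a when the stem ends in a voiceless consonant (*arofweh*, *nifit*); -val when the stem ends in a voiced consonant (*wawoj*, *sasel*, *heg*, *wun*).
*rodal*: final consonant = /l/, voiced → -val → *rodalval*.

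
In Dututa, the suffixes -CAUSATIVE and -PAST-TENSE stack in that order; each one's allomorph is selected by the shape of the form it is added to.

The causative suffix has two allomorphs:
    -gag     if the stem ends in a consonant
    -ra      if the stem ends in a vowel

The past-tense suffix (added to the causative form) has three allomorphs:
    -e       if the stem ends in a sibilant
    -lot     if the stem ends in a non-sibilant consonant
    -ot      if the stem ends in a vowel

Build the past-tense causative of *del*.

delgaglot

The final sound of *del* is /l/, which is a consonant, so the causative suffix is -gag, giving *delgag*.
Since the final sound of the causative form *delgag* is /g/ (a non-sibilant consonant), it takes -lot, giving *delgaglot*.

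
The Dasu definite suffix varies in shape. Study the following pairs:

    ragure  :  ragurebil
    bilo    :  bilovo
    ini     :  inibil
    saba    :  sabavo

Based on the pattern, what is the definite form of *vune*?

vunebil

The pattern is front/back vowel harmony: -bil when the last vowel of the stem is a front vowel (*ragure*, *ini*); -vo when the last vowel of the stem is a back vowel (*bilo*, *saba*).
*vune*: last vowel = /e/, a front vowel → -bil → *vunebil*.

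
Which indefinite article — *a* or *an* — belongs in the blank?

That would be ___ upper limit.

The indefinite article is chosen by the initial *sound* of the following word, not its spelling.
*upper* begins with the sound /ʌ/ (u pronounced /ʌ/) — a vowel sound.
So the article is *an*: That would be an upper limit.

an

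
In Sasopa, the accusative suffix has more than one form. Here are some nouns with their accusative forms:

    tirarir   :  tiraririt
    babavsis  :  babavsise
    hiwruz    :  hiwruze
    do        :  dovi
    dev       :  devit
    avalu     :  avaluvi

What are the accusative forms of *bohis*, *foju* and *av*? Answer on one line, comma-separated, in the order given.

The alternation tracks the final sound of the stem — -e when the stem ends in a sibilant (*babavsis*, *hiwruz*); -it when the stem ends in a non-sibilant consonant (*tirarir*, *dev*); -vi when the stem ends in a vowel (*do*, *avalu*).
*bohis*: final sound = /s/, a sibilant → -e → *bohise*.
Since the final sound of *foju* is /u/ (a vowel), it takes -vi, giving *fojuvi*.
*av*: final sound = /v/, a non-sibilant consonant → -it → *avit*.

bohise, fojuvi, avit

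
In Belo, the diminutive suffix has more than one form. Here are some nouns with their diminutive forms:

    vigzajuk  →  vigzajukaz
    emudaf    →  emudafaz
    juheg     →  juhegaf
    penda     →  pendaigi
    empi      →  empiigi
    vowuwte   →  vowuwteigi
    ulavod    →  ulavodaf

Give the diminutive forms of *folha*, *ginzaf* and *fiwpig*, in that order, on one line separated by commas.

folhaigi, ginzafaz, fiwpigaf

The alternation tracks the final sound of the stem — -az when the stem ends in a voiceless consonant (*vigzajuk*, *emudaf*); -af when the stem ends in a voiced consonant (*juheg*, *ulavod*); -igi when the stem ends in a vowel (*penda*, *empi*, *vowuwte*).
*folha*: final sound = /a/, a vowel → -igi → *folhaigi*.
Since the final sound of *ginzaf* is /f/ (a voiceless consonant), it takes -az, giving *ginzafaz*.
*fiwpig*: final sound = /g/, a voiced consonant → -af → *fiwpigaf*.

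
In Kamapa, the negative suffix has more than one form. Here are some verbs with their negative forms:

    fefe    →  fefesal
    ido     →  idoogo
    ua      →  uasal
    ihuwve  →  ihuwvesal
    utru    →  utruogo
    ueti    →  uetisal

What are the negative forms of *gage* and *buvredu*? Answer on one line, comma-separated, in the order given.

gagesal, buvreduogo

The pattern is rounding harmony: -ogo when the last vowel of the stem is a rounded vowel (*ido*, *utru*); -sal when the last vowel of the stem is an unrounded vowel (*fefe*, *ua*, *ihuwve*, *ueti*).
The last vowel of *gage* is /e/, which is an unrounded vowel, so the suffix is -sal, giving *gagesal*.
The last vowel of *buvredu* is /u/, which is a rounded vowel, so the suffix is -ogo, giving *buvreduogo*.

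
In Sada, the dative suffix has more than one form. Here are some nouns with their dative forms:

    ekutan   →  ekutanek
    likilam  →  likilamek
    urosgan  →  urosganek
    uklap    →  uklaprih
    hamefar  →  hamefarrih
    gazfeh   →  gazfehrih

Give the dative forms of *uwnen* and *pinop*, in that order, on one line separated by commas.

The alternation tracks the final consonant of the stem — -ek when the stem ends in a nasal (*ekutan*, *likilam*, *urosgan*); -rih when the stem ends in a non-nasal consonant (*uklap*, *hamefar*, *gazfeh*).
Since the final consonant of *uwnen* is /n/ (a nasal), it takes -ek, giving *uwnenek*.
*pinop* — final consonant /p/ (non-nasal) → -rih → *pinoprih*.

uwnenek, pinoprih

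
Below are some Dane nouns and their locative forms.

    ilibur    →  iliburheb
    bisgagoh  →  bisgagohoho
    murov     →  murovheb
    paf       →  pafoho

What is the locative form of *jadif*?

jadifoho

Looking at the final consonant of each stem: -oho when the stem ends in a voiceless consonant (*bisgagoh*, *paf*); -heb when the stem ends in a voiced consonant (*ilibur*, *murov*).
*jadif* — final consonant /f/ (voiceless) → -oho → *jadifoho*.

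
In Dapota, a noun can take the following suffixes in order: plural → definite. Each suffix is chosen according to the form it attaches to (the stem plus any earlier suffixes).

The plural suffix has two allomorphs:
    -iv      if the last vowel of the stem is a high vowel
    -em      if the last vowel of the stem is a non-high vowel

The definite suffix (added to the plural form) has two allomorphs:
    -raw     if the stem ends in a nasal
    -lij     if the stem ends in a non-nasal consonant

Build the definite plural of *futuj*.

Since the last vowel of *futuj* is /u/ (a high vowel), it takes -iv, giving *futujiv*.
The plural form *futujiv*: final consonant = /v/, non-nasal → -lij → *futujivlij*.

futujivlij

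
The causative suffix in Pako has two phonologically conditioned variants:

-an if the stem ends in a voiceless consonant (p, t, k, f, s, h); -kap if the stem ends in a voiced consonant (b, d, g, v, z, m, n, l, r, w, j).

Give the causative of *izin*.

izinkap

*izin* — final consonant /n/ (voiced) → -kap → *izinkap*.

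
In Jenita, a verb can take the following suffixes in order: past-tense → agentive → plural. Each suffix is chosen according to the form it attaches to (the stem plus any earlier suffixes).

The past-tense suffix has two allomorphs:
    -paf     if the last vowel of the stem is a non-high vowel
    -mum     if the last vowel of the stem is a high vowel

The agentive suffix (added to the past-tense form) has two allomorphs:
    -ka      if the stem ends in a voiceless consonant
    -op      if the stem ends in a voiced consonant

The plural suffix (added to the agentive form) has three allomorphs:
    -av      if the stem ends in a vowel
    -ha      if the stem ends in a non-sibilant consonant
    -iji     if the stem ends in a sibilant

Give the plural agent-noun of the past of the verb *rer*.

rerpafkaav

*rer*: last vowel = /e/, a non-high vowel → -paf → *rerpaf*.
The final consonant of the past-tense form *rerpaf* is /f/, which is voiceless, so the agentive suffix is -ka, giving *rerpafka*.
The agentive form *rerpafka* — final sound /a/ (a vowel) → -av → *rerpafkaav*.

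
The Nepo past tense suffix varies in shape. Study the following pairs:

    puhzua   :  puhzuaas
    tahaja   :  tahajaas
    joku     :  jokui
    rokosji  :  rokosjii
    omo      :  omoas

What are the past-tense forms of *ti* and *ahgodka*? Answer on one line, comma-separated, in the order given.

Looking at the last vowel of each stem: -i when the last vowel of the stem is a high vowel (*joku*, *rokosji*); -as when the last vowel of the stem is a non-high vowel (*puhzua*, *tahaja*, *omo*).
*ti* — last vowel /i/ (a high vowel) → -i → *tii*.
*ahgodka* — last vowel /a/ (a non-high vowel) → -as → *ahgodkaas*.

tii, ahgodkaas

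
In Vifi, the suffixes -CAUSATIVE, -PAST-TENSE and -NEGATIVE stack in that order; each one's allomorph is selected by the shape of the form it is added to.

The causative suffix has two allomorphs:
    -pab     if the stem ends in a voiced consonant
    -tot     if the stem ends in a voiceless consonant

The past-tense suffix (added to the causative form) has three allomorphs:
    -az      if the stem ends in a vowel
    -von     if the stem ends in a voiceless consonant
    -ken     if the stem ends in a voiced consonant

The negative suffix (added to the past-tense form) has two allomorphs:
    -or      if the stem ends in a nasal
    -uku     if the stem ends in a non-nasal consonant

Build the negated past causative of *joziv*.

jozivpabkenor

*joziv* — final consonant /v/ (voiced) → -pab → *jozivpab*.
The final sound of the causative form *jozivpab* is /b/, which is a voiced consonant, so the past-tense suffix is -ken, giving *jozivpabken*.
Since the final consonant of the past-tense form *jozivpabken* is /n/ (a nasal), it takes -or, giving *jozivpabkenor*.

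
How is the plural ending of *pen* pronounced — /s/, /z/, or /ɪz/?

The stem *pen* ends in a voiced non-sibilant sound.
The plural suffix surfaces as /ɪz/ after sibilants, /s/ after other voiceless consonants, and /z/ after other voiced sounds.
So the plural -s on *pen* is pronounced /z/.

/z/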